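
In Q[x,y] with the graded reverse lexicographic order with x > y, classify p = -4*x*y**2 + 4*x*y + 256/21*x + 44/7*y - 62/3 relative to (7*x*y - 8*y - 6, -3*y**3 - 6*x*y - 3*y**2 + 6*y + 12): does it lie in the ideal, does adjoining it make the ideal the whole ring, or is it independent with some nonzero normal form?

Adjoining -4*x*y**2 + 4*x*y + 256/21*x + 44/7*y - 62/3 makes the ideal the whole ring: the system is inconsistent.

First compute the reduced Gröbner basis of I by Buchberger's algorithm.
f_1 = 7*x*y - 8*y - 6, LT = x*y.
f_2 = -3*y**3 - 6*x*y - 3*y**2 + 6*y + 12, LT = y**3.

S(f_1,f_2): lcm = x*y**3. S = -2*x**2*y - x*y**2 - 8/7*y**3 + 2*x*y - 6/7*y**2 + 4*x.
  reduce S modulo (f_1, f_2):
  remainder -6/7*y**2 + 16/7*x - 6/7*y - 20/7 ≠ 0; add h_3 = -6/7*y**2 + 16/7*x - 6/7*y - 20/7 to the basis.

S(f_1,h_3): lcm = x*y**2. S = 8/3*x**2 - x*y - 8/7*y**2 - 10/3*x - 6/7*y.
  reduce S modulo (f_1, f_2, h_3):
  remainder 8/3*x**2 - 134/21*x - 6/7*y + 62/21 ≠ 0; add h_4 = 8/3*x**2 - 134/21*x - 6/7*y + 62/21 to the basis.

The other S-polynomials (S(f_2,h_3), S(f_1,h_4), S(f_2,h_4), S(h_3,h_4)) all reduce to 0 modulo the current basis, so we have a Gröbner basis.
Inter-reduce: drop elements whose leading term is divisible by another's, tail-reduce, and make monic.
Reduced Gröbner basis: {x**2 - 67/28*x - 9/28*y + 31/28, x*y - 8/7*y - 6/7, y**2 - 8/3*x + y + 10/3}.
Label its elements g_1 = x**2 - 67/28*x - 9/28*y + 31/28, g_2 = x*y - 8/7*y - 6/7, g_3 = y**2 - 8/3*x + y + 10/3.

Reduce p = -4*x*y**2 + 4*x*y + 256/21*x + 44/7*y - 62/3 modulo G:
  leading term x*y**2: subtract (-4*y)·g_2 from -4*x*y**2 + 4*x*y + 256/21*x + 44/7*y - 62/3 → 4*x*y - 32/7*y**2 + 256/21*x + 20/7*y - 62/3
  leading term x*y: subtract (4)·g_2 from 4*x*y - 32/7*y**2 + 256/21*x + 20/7*y - 62/3 → -32/7*y**2 + 256/21*x + 52/7*y - 362/21
  leading term y**2: subtract (-32/7)·g_3 from -32/7*y**2 + 256/21*x + 52/7*y - 362/21 → 12*y - 2
  leading term y: no divisor's leading term divides it; move 12*y to the remainder.
  leading term 1: no divisor's leading term divides it; move -2 to the remainder.
  normal form = 12*y - 2.
The normal form is nonzero, so p ∉ I. Since p minus its normal form lies in I, I + (p) = I + (r) where r = 12*y - 2; decide whether this ideal is the whole ring.
Run Buchberger on G together with r (pairs among the g_i already reduce to 0 since G is a Gröbner basis):
g_1 = x**2 - 67/28*x - 9/28*y + 31/28, LT = x**2.
g_2 = x*y - 8/7*y - 6/7, LT = x*y.
g_3 = y**2 - 8/3*x + y + 10/3, LT = y**2.
r = 12*y - 2, LT = y.

S(g_2,r): lcm = x*y. S = 1/6*x - 8/7*y - 6/7.
  reduce S modulo (g_1, g_2, g_3, r):
  remainder 1/6*x - 22/21 ≠ 0; add m_5 = 1/6*x - 22/21 to the basis.

S(g_3,r): lcm = y**2. S = -8/3*x + 7/6*y + 10/3.
  reduce S modulo (g_1, g_2, g_3, r, m_5):
  remainder -3335/252 ≠ 0; add m_6 = -3335/252 to the basis.

The other S-polynomials (S(g_1,g_2), S(g_1,g_3), S(g_1,r), S(g_2,g_3), S(g_1,m_5), S(g_2,m_5), S(g_3,m_5), S(r,m_5), S(g_1,m_6), S(g_2,m_6), S(g_3,m_6), S(r,m_6), S(m_5,m_6)) all reduce to 0 modulo the current basis, so we have a Gröbner basis.
Inter-reduce: drop elements whose leading term is divisible by another's, tail-reduce, and make monic.
Reduced Gröbner basis: {1}.
The reduced Gröbner basis of I + (p) is {1}: the ideal is the whole ring, so the enlarged system has no common solution — adjoining p is inconsistent.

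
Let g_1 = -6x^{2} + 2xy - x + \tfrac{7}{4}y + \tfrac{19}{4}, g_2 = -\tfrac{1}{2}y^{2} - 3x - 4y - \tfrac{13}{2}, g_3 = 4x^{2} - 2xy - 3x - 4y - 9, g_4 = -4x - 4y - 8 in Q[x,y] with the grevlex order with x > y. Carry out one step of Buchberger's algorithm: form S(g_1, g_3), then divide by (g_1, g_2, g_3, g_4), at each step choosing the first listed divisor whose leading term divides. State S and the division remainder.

lcm(LM(g_1), LM(g_3)) = x^{2}.
S = (lcm/LT(g_1))·g_1 − (lcm/LT(g_3))·g_3 = \tfrac{1}{6}xy + \tfrac{11}{12}x + \tfrac{17}{24}y + \tfrac{35}{24}.
Reduce S modulo (g_1, g_2, g_3, g_4) in that order:
  leading term xy: subtract (-\tfrac{1}{24}y)·g_4 from \tfrac{1}{6}xy + \tfrac{11}{12}x + \tfrac{17}{24}y + \tfrac{35}{24} → -\tfrac{1}{6}y^{2} + \tfrac{11}{12}x + \tfrac{3}{8}y + \tfrac{35}{24}
  leading term y^{2}: subtract (\tfrac{1}{3})·g_2 from -\tfrac{1}{6}y^{2} + \tfrac{11}{12}x + \tfrac{3}{8}y + \tfrac{35}{24} → \tfrac{23}{12}x + \tfrac{41}{24}y + \tfrac{29}{8}
  leading term x: subtract (-\tfrac{23}{48})·g_4 from \tfrac{23}{12}x + \tfrac{41}{24}y + \tfrac{29}{8} → -\tfrac{5}{24}y - \tfrac{5}{24}
  leading term y: no divisor's leading term divides it; move -\tfrac{5}{24}y to the remainder.
  leading term 1: no divisor's leading term divides it; move -\tfrac{5}{24} to the remainder.
The remainder -\tfrac{5}{24}y - \tfrac{5}{24} is nonzero, so it would be added as the next basis element.

S(g_1, g_3) = \tfrac{1}{6}xy + \tfrac{11}{12}x + \tfrac{17}{24}y + \tfrac{35}{24}; remainder on division = -\tfrac{5}{24}y - \tfrac{5}{24}.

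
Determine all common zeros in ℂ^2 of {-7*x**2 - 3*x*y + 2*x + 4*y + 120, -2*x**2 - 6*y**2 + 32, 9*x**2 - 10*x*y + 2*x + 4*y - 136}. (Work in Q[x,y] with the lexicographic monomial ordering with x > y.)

{(-4, 0)}

Compute a lex Gröbner basis by Buchberger's algorithm.
f_1 = -7*x**2 - 3*x*y + 2*x + 4*y + 120, LT = x**2.
f_2 = -2*x**2 - 6*y**2 + 32, LT = x**2.
f_3 = 9*x**2 - 10*x*y + 2*x + 4*y - 136, LT = x**2.

S(f_1,f_2): lcm = x**2. S = 3/7*x*y - 2/7*x - 3*y**2 - 4/7*y - 8/7.
  leading term x*y: no divisor's leading term divides it; move 3/7*x*y to the remainder.
  leading term x: no divisor's leading term divides it; move -2/7*x to the remainder.
  leading term y**2: no divisor's leading term divides it; move -3*y**2 to the remainder.
  leading term y: no divisor's leading term divides it; move -4/7*y to the remainder.
  leading term 1: no divisor's leading term divides it; move -8/7 to the remainder.
  remainder 3/7*x*y - 2/7*x - 3*y**2 - 4/7*y - 8/7 ≠ 0; add h_4 = 3/7*x*y - 2/7*x - 3*y**2 - 4/7*y - 8/7 to the basis.

S(f_1,f_3): lcm = x**2. S = 97/63*x*y - 32/63*x - 64/63*y - 128/63.
  leading term x*y: subtract (97/27)·h_4 from 97/63*x*y - 32/63*x - 64/63*y - 128/63 → 14/27*x + 97/9*y**2 + 28/27*y + 56/27
  leading term x: no divisor's leading term divides it; move 14/27*x to the remainder.
  leading term y**2: no divisor's leading term divides it; move 97/9*y**2 to the remainder.
  leading term y: no divisor's leading term divides it; move 28/27*y to the remainder.
  leading term 1: no divisor's leading term divides it; move 56/27 to the remainder.
  remainder 14/27*x + 97/9*y**2 + 28/27*y + 56/27 ≠ 0; add h_5 = 14/27*x + 97/9*y**2 + 28/27*y + 56/27 to the basis.

S(f_1,h_4): lcm = x**2*y. S = 2/3*x**2 + 52/7*x*y**2 + 22/21*x*y + 8/3*x - 4/7*y**2 - 120/7*y.
  leading term x**2: subtract (-2/21)·f_1 from 2/3*x**2 + 52/7*x*y**2 + 22/21*x*y + 8/3*x - 4/7*y**2 - 120/7*y → 52/7*x*y**2 + 16/21*x*y + 20/7*x - 4/7*y**2 - 352/21*y + 80/7
  leading term x*y**2: subtract (52/3*y)·h_4 from 52/7*x*y**2 + 16/21*x*y + 20/7*x - 4/7*y**2 - 352/21*y + 80/7 → 40/7*x*y + 20/7*x + 52*y**3 + 28/3*y**2 + 64/21*y + 80/7
  leading term x*y: subtract (40/3)·h_4 from 40/7*x*y + 20/7*x + 52*y**3 + 28/3*y**2 + 64/21*y + 80/7 → 20/3*x + 52*y**3 + 148/3*y**2 + 32/3*y + 80/3
  leading term x: subtract (90/7)·h_5 from 20/3*x + 52*y**3 + 148/3*y**2 + 32/3*y + 80/3 → 52*y**3 - 1874/21*y**2 - 8/3*y
  leading term y**3: no divisor's leading term divides it; move 52*y**3 to the remainder.
  leading term y**2: no divisor's leading term divides it; move -1874/21*y**2 to the remainder.
  leading term y: no divisor's leading term divides it; move -8/3*y to the remainder.
  remainder 52*y**3 - 1874/21*y**2 - 8/3*y ≠ 0; add h_6 = 52*y**3 - 1874/21*y**2 - 8/3*y to the basis.

S(f_3,h_4): lcm = x**2*y. S = 2/3*x**2 + 53/9*x*y**2 + 14/9*x*y + 8/3*x + 4/9*y**2 - 136/9*y.
  leading term x**2: subtract (-2/21)·f_1 from 2/3*x**2 + 53/9*x*y**2 + 14/9*x*y + 8/3*x + 4/9*y**2 - 136/9*y → 53/9*x*y**2 + 80/63*x*y + 20/7*x + 4/9*y**2 - 928/63*y + 80/7
  leading term x*y**2: subtract (371/27*y)·h_4 from 53/9*x*y**2 + 80/63*x*y + 20/7*x + 4/9*y**2 - 928/63*y + 80/7 → 982/189*x*y + 20/7*x + 371/9*y**3 + 224/27*y**2 + 184/189*y + 80/7
  leading term x*y: subtract (982/81)·h_4 from 982/189*x*y + 20/7*x + 371/9*y**3 + 224/27*y**2 + 184/189*y + 80/7 → 512/81*x + 371/9*y**3 + 134/3*y**2 + 640/81*y + 2048/81
  leading term x: subtract (256/21)·h_5 from 512/81*x + 371/9*y**3 + 134/3*y**2 + 640/81*y + 2048/81 → 371/9*y**3 - 16390/189*y**2 - 128/27*y
  leading term y**3: subtract (371/468)·h_6 from 371/9*y**3 - 16390/189*y**2 - 128/27*y → -26171/1638*y**2 - 922/351*y
  leading term y**2: no divisor's leading term divides it; move -26171/1638*y**2 to the remainder.
  leading term y: no divisor's leading term divides it; move -922/351*y to the remainder.
  remainder -26171/1638*y**2 - 922/351*y ≠ 0; add h_7 = -26171/1638*y**2 - 922/351*y to the basis.

S(f_1,h_5): lcm = x**2. S = -291/14*x*y**2 - 11/7*x*y - 30/7*x - 4/7*y - 120/7.
  leading term x*y**2: subtract (-97/2*y)·h_4 from -291/14*x*y**2 - 11/7*x*y - 30/7*x - 4/7*y - 120/7 → -108/7*x*y - 30/7*x - 291/2*y**3 - 194/7*y**2 - 56*y - 120/7
  leading term x*y: subtract (-36)·h_4 from -108/7*x*y - 30/7*x - 291/2*y**3 - 194/7*y**2 - 56*y - 120/7 → -102/7*x - 291/2*y**3 - 950/7*y**2 - 536/7*y - 408/7
  leading term x: subtract (-1377/49)·h_5 from -102/7*x - 291/2*y**3 - 950/7*y**2 - 536/7*y - 408/7 → -291/2*y**3 + 8191/49*y**2 - 332/7*y
  leading term y**3: subtract (-291/104)·h_6 from -291/2*y**3 + 8191/49*y**2 - 332/7*y → -210291/2548*y**2 - 4995/91*y
  leading term y**2: subtract (1892619/366394)·h_7 from -210291/2548*y**2 - 4995/91*y → -7569956/183197*y
  leading term y: no divisor's leading term divides it; move -7569956/183197*y to the remainder.
  remainder -7569956/183197*y ≠ 0; add h_8 = -7569956/183197*y to the basis.

The other S-polynomials (S(f_2,f_3), S(f_2,h_4), S(f_2,h_5), S(f_3,h_5), S(h_4,h_5), S(f_1,h_6), S(f_2,h_6), S(f_3,h_6), S(h_4,h_6), S(h_5,h_6), S(f_1,h_7), S(f_2,h_7), S(f_3,h_7), S(h_4,h_7), S(h_5,h_7), S(h_6,h_7), S(f_1,h_8), S(f_2,h_8), S(f_3,h_8), S(h_4,h_8), S(h_5,h_8), S(h_6,h_8), S(h_7,h_8)) all reduce to 0 modulo the current basis, so we have a Gröbner basis.
Inter-reduce: drop elements whose leading term is divisible by another's, tail-reduce, and make monic.
Reduced Gröbner basis: {x + 4, y}.

The lex basis is triangular: the last element involves only y. Solving y = 0 gives y ∈ {0}; substituting each value into the earlier elements determines the remaining variables.
  y = 0: the earlier basis element becomes x + 4 = 0, giving x = -4 — point (-4, 0).
Each listed point satisfies every original equation (direct substitution).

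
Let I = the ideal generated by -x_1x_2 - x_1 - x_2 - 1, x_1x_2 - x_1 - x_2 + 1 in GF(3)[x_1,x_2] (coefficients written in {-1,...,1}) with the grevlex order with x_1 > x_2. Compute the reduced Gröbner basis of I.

The reduced Gröbner basis is the canonical form of the ideal for this ordering.

f_1 = -x_1x_2 - x_1 - x_2 - 1, LT = x_1x_2.
f_2 = x_1x_2 - x_1 - x_2 + 1, LT = x_1x_2.

S(f_1,f_2): lcm = x_1x_2. S = -x_1 - x_2.
  reduce S modulo (f_1, f_2):
  remainder -x_1 - x_2 ≠ 0; add g_3 = -x_1 - x_2 to the basis.

S(f_1,g_3): lcm = x_1x_2. S = -x_2^{2} + x_1 + x_2 + 1.
  reduce S modulo (f_1, f_2, g_3):
  remainder -x_2^{2} + 1 ≠ 0; add g_4 = -x_2^{2} + 1 to the basis.

The other S-polynomials (S(f_2,g_3), S(f_1,g_4), S(f_2,g_4), S(g_3,g_4)) all reduce to 0 modulo the current basis, so we have a Gröbner basis.
Inter-reduce: drop elements whose leading term is divisible by another's, tail-reduce, and make monic.

G = {x_2^{2} - 1, x_1 + x_2}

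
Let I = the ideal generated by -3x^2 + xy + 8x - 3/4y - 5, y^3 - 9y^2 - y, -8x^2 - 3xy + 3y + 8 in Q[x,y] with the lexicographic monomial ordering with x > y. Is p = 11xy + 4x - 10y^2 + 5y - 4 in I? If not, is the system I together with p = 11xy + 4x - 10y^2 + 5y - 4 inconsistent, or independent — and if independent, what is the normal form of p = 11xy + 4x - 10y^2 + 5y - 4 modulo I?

11xy + 4x - 10y^2 + 5y - 4 lies in I (it reduces to 0).

First compute the reduced Gröbner basis of I by Buchberger's algorithm.
f_1 = -3x^2 + xy + 8x - 3/4y - 5, LT = x^2.
f_2 = y^3 - 9y^2 - y, LT = y^3.
f_3 = -8x^2 - 3xy + 3y + 8, LT = x^2.

S(f_1,f_3): lcm = x^2. S = -17/24xy - 8/3x + 5/8y + 8/3.
  leading term xy: no divisor's leading term divides it; move -17/24xy to the remainder.
  leading term x: no divisor's leading term divides it; move -8/3x to the remainder.
  leading term y: no divisor's leading term divides it; move 5/8y to the remainder.
  leading term 1: no divisor's leading term divides it; move 8/3 to the remainder.
  remainder -17/24xy - 8/3x + 5/8y + 8/3 ≠ 0; add h_4 = -17/24xy - 8/3x + 5/8y + 8/3 to the basis.

S(f_1,h_4): lcm = x^2y. S = -64/17x^2 - 1/3xy^2 - 91/51xy + 64/17x + 1/4y^2 + 5/3y.
  leading term x^2: subtract (64/51)·f_1 from -64/17x^2 - 1/3xy^2 - 91/51xy + 64/17x + 1/4y^2 + 5/3y → -1/3xy^2 - 155/51xy - 320/51x + 1/4y^2 + 133/51y + 320/51
  leading term xy^2: subtract (8/17y)·h_4 from -1/3xy^2 - 155/51xy - 320/51x + 1/4y^2 + 133/51y + 320/51 → -91/51xy - 320/51x - 3/68y^2 + 23/17y + 320/51
  leading term xy: subtract (728/289)·h_4 from -91/51xy - 320/51x - 3/68y^2 + 23/17y + 320/51 → 128/289x - 3/68y^2 - 64/289y - 128/289
  leading term x: no divisor's leading term divides it; move 128/289x to the remainder.
  leading term y^2: no divisor's leading term divides it; move -3/68y^2 to the remainder.
  leading term y: no divisor's leading term divides it; move -64/289y to the remainder.
  leading term 1: no divisor's leading term divides it; move -128/289 to the remainder.
  remainder 128/289x - 3/68y^2 - 64/289y - 128/289 ≠ 0; add h_5 = 128/289x - 3/68y^2 - 64/289y - 128/289 to the basis.

S(f_2,h_4): lcm = xy^3. S = -217/17xy^2 - xy + 15/17y^3 + 64/17y^2.
  leading term xy^2: subtract (5208/289y)·h_4 from -217/17xy^2 - xy + 15/17y^3 + 64/17y^2 → 13599/289xy + 15/17y^3 - 2167/289y^2 - 13888/289y
  leading term xy: subtract (-326376/4913)·h_4 from 13599/289xy + 15/17y^3 - 2167/289y^2 - 13888/289y → -870336/4913x + 15/17y^3 - 2167/289y^2 - 32111/4913y + 870336/4913
  leading term x: subtract (-13599/34)·h_5 from -870336/4913x + 15/17y^3 - 2167/289y^2 - 32111/4913y + 870336/4913 → 15/17y^3 - 58133/2312y^2 - 27487/289y
  leading term y^3: subtract (15/17)·f_2 from 15/17y^3 - 58133/2312y^2 - 27487/289y → -39773/2312y^2 - 27232/289y
  leading term y^2: no divisor's leading term divides it; move -39773/2312y^2 to the remainder.
  leading term y: no divisor's leading term divides it; move -27232/289y to the remainder.
  remainder -39773/2312y^2 - 27232/289y ≠ 0; add h_6 = -39773/2312y^2 - 27232/289y to the basis.

S(h_4,h_5): lcm = xy. S = 64/17x + 51/512y^3 + 1/2y^2 + 2/17y - 64/17.
  leading term x: subtract (17/2)·h_5 from 64/17x + 51/512y^3 + 1/2y^2 + 2/17y - 64/17 → 51/512y^3 + 7/8y^2 + 2y
  leading term y^3: subtract (51/512)·f_2 from 51/512y^3 + 7/8y^2 + 2y → 907/512y^2 + 1075/512y
  leading term y^2: subtract (-262123/2545472)·h_6 from 907/512y^2 + 1075/512y → -154839417/20363776y
  leading term y: no divisor's leading term divides it; move -154839417/20363776y to the remainder.
  remainder -154839417/20363776y ≠ 0; add h_7 = -154839417/20363776y to the basis.

The other S-polynomials (S(f_1,f_2), S(f_2,f_3), S(f_3,h_4), S(f_1,h_5), S(f_2,h_5), S(f_3,h_5), S(f_1,h_6), S(f_2,h_6), S(f_3,h_6), S(h_4,h_6), S(h_5,h_6), S(f_1,h_7), S(f_2,h_7), S(f_3,h_7), S(h_4,h_7), S(h_5,h_7), S(h_6,h_7)) all reduce to 0 modulo the current basis, so we have a Gröbner basis.
Inter-reduce: drop elements whose leading term is divisible by another's, tail-reduce, and make monic.
Reduced Gröbner basis: {x - 1, y}.
Label its elements g_1 = x - 1, g_2 = y.

Reduce p = 11xy + 4x - 10y^2 + 5y - 4 modulo G:
  leading term xy: subtract (11y)·g_1 from 11xy + 4x - 10y^2 + 5y - 4 → 4x - 10y^2 + 16y - 4
  leading term x: subtract (4)·g_1 from 4x - 10y^2 + 16y - 4 → -10y^2 + 16y
  leading term y^2: subtract (-10y)·g_2 from -10y^2 + 16y → 16y
  leading term y: subtract (16)·g_2 from 16y → 0
  normal form = 0.
Since the normal form is 0, p ∈ I.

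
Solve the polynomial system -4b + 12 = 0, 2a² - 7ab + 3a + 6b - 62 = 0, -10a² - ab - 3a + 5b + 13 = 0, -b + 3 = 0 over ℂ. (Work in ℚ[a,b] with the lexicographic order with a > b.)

Compute a lex Gröbner basis by Buchberger's algorithm.
f_1 = -4b + 12, LT = b.
f_2 = 2a² - 7ab + 3a + 6b - 62, LT = a².
f_3 = -10a² - ab - 3a + 5b + 13, LT = a².
f_4 = -b + 3, LT = b.

S(f_2,f_3): lcm = a². S = -18/5ab + 6/5a + 7/2b - 297/10.
  leading term ab: subtract (9/10a)·f_1 from -18/5ab + 6/5a + 7/2b - 297/10 → -48/5a + 7/2b - 297/10
  leading term a: no divisor's leading term divides it; move -48/5a to the remainder.
  leading term b: subtract (-⅞)·f_1 from 7/2b - 297/10 → -96/5
  leading term 1: no divisor's leading term divides it; move -96/5 to the remainder.
  remainder -48/5a - 96/5 ≠ 0; add h_5 = -48/5a - 96/5 to the basis.

The other S-polynomials (S(f_1,f_2), S(f_1,f_3), S(f_1,f_4), S(f_2,f_4), S(f_3,f_4), S(f_1,h_5), S(f_2,h_5), S(f_3,h_5), S(f_4,h_5)) all reduce to 0 modulo the current basis, so we have a Gröbner basis.
Inter-reduce: drop elements whose leading term is divisible by another's, tail-reduce, and make monic.
Reduced Gröbner basis: {a + 2, b - 3}.

Since the basis is lex-ordered, b - 3 is univariate in b. Its roots are {3}. Back-substituting each root into the other basis elements fixes the other coordinates.
  b = 3: the earlier basis element becomes a + 2 = 0, giving a = -2 — point (-2, 3).
Substituting each solution back into the original system confirms all equations vanish.

{(-2, 3)}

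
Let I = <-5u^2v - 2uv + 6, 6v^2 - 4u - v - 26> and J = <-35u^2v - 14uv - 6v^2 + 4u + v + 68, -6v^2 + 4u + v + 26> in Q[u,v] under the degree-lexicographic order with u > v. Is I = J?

Equality of ideals is decidable: compute both reduced Gröbner bases (unique for the ordering) and check whether they agree.
Buchberger on the first generating set:
f_1 = -5u^2v - 2uv + 6, LT = u^2v.
f_2 = 6v^2 - 4u - v - 26, LT = v^2.

S(f_1,f_2): lcm = u^2v^2. S = 2/3u^3 + 1/6u^2v + 2/5uv^2 + 13/3u^2 - 6/5v.
  leading term u^3: no divisor's leading term divides it; move 2/3u^3 to the remainder.
  leading term u^2v: subtract (-1/30)·f_1 from 1/6u^2v + 2/5uv^2 + 13/3u^2 - 6/5v → 2/5uv^2 + 13/3u^2 - 1/15uv - 6/5v + 1/5
  leading term uv^2: subtract (1/15u)·f_2 from 2/5uv^2 + 13/3u^2 - 1/15uv - 6/5v + 1/5 → 23/5u^2 + 26/15u - 6/5v + 1/5
  leading term u^2: no divisor's leading term divides it; move 23/5u^2 to the remainder.
  leading term u: no divisor's leading term divides it; move 26/15u to the remainder.
  leading term v: no divisor's leading term divides it; move -6/5v to the remainder.
  leading term 1: no divisor's leading term divides it; move 1/5 to the remainder.
  remainder 2/3u^3 + 23/5u^2 + 26/15u - 6/5v + 1/5 ≠ 0; add g_3 = 2/3u^3 + 23/5u^2 + 26/15u - 6/5v + 1/5 to the basis.

The other S-polynomials (S(f_1,g_3), S(f_2,g_3)) all reduce to 0 modulo the current basis, so we have a Gröbner basis.
Inter-reduce: drop elements whose leading term is divisible by another's, tail-reduce, and make monic.
Reduced Gröbner basis: {u^3 + 69/10u^2 + 13/5u - 9/5v + 3/10, u^2v + 2/5uv - 6/5, v^2 - 2/3u - 1/6v - 13/3}.

Buchberger on the second generating set:
h_1 = -35u^2v - 14uv - 6v^2 + 4u + v + 68, LT = u^2v.
h_2 = -6v^2 + 4u + v + 26, LT = v^2.

S(h_1,h_2): lcm = u^2v^2. S = 2/3u^3 + 1/6u^2v + 2/5uv^2 + 6/35v^3 + 13/3u^2 - 4/35uv - 1/35v^2 - 68/35v.
  leading term u^3: no divisor's leading term divides it; move 2/3u^3 to the remainder.
  leading term u^2v: subtract (-1/210)·h_1 from 1/6u^2v + 2/5uv^2 + 6/35v^3 + 13/3u^2 - 4/35uv - 1/35v^2 - 68/35v → 2/5uv^2 + 6/35v^3 + 13/3u^2 - 19/105uv - 2/35v^2 + 2/105u - 407/210v + 34/105
  leading term uv^2: subtract (-1/15u)·h_2 from 2/5uv^2 + 6/35v^3 + 13/3u^2 - 19/105uv - 2/35v^2 + 2/105u - 407/210v + 34/105 → 6/35v^3 + 23/5u^2 - 4/35uv - 2/35v^2 + 184/105u - 407/210v + 34/105
  leading term v^3: subtract (-1/35v)·h_2 from 6/35v^3 + 23/5u^2 - 4/35uv - 2/35v^2 + 184/105u - 407/210v + 34/105 → 23/5u^2 - 1/35v^2 + 184/105u - 251/210v + 34/105
  leading term u^2: no divisor's leading term divides it; move 23/5u^2 to the remainder.
  leading term v^2: subtract (1/210)·h_2 from -1/35v^2 + 184/105u - 251/210v + 34/105 → 26/15u - 6/5v + 1/5
  leading term u: no divisor's leading term divides it; move 26/15u to the remainder.
  leading term v: no divisor's leading term divides it; move -6/5v to the remainder.
  leading term 1: no divisor's leading term divides it; move 1/5 to the remainder.
  remainder 2/3u^3 + 23/5u^2 + 26/15u - 6/5v + 1/5 ≠ 0; add k_3 = 2/3u^3 + 23/5u^2 + 26/15u - 6/5v + 1/5 to the basis.

The other S-polynomials (S(h_1,k_3), S(h_2,k_3)) all reduce to 0 modulo the current basis, so we have a Gröbner basis.
Inter-reduce: drop elements whose leading term is divisible by another's, tail-reduce, and make monic.
Reduced Gröbner basis: {u^3 + 69/10u^2 + 13/5u - 9/5v + 3/10, u^2v + 2/5uv - 6/5, v^2 - 2/3u - 1/6v - 13/3}.

The two bases agree; hence the ideals are identical.

Yes, the ideals are equal.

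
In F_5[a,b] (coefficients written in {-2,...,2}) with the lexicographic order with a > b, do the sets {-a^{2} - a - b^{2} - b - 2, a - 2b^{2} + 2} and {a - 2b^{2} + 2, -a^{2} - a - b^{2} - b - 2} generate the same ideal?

For a fixed monomial order, each ideal has a unique reduced Gröbner basis; comparing bases decides equality.
Buchberger on the first generating set:
f_1 = -a^{2} - a - b^{2} - b - 2, LT = a^{2}.
f_2 = a - 2b^{2} + 2, LT = a.

S(f_1,f_2): lcm = a^{2}. S = 2ab^{2} - a + b^{2} + b + 2.
  leading term ab^{2}: subtract (2b^{2})·f_2 from 2ab^{2} - a + b^{2} + b + 2 → -a - b^{4} + 2b^{2} + b + 2
  leading term a: subtract (-1)·f_2 from -a - b^{4} + 2b^{2} + b + 2 → -b^{4} + b - 1
  leading term b^{4}: no divisor's leading term divides it; move -b^{4} to the remainder.
  leading term b: no divisor's leading term divides it; move b to the remainder.
  leading term 1: no divisor's leading term divides it; move -1 to the remainder.
  remainder -b^{4} + b - 1 ≠ 0; add g_3 = -b^{4} + b - 1 to the basis.

The other S-polynomials (S(f_1,g_3), S(f_2,g_3)) all reduce to 0 modulo the current basis, so we have a Gröbner basis.
Inter-reduce: drop elements whose leading term is divisible by another's, tail-reduce, and make monic.
Reduced Gröbner basis: {a - 2b^{2} + 2, b^{4} - b + 1}.

Buchberger on the second generating set:
h_1 = a - 2b^{2} + 2, LT = a.
h_2 = -a^{2} - a - b^{2} - b - 2, LT = a^{2}.

S(h_1,h_2): lcm = a^{2}. S = -2ab^{2} + a - b^{2} - b - 2.
  leading term ab^{2}: subtract (-2b^{2})·h_1 from -2ab^{2} + a - b^{2} - b - 2 → a + b^{4} - 2b^{2} - b - 2
  leading term a: subtract (1)·h_1 from a + b^{4} - 2b^{2} - b - 2 → b^{4} - b + 1
  leading term b^{4}: no divisor's leading term divides it; move b^{4} to the remainder.
  leading term b: no divisor's leading term divides it; move -b to the remainder.
  leading term 1: no divisor's leading term divides it; move 1 to the remainder.
  remainder b^{4} - b + 1 ≠ 0; add k_3 = b^{4} - b + 1 to the basis.

The other S-polynomials (S(h_1,k_3), S(h_2,k_3)) all reduce to 0 modulo the current basis, so we have a Gröbner basis.
Inter-reduce: drop elements whose leading term is divisible by another's, tail-reduce, and make monic.
Reduced Gröbner basis: {a - 2b^{2} + 2, b^{4} - b + 1}.

Same reduced basis, so the two generating sets span the same ideal.

Yes, the ideals are equal.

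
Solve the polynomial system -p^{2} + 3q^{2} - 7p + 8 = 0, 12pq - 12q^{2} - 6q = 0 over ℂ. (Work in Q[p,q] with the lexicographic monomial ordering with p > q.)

Compute a lex Gröbner basis by Buchberger's algorithm.
f_1 = -p^{2} - 7p + 3q^{2} + 8, LT = p^{2}.
f_2 = 12pq - 12q^{2} - 6q, LT = pq.

S(f_1,f_2): lcm = p^{2}q. S = pq^{2} + \tfrac{15}{2}pq - 3q^{3} - 8q.
  reduce S modulo (f_1, f_2):
  remainder -2q^{3} + 8q^{2} - \tfrac{17}{4}q ≠ 0; add h_3 = -2q^{3} + 8q^{2} - \tfrac{17}{4}q to the basis.

The other S-polynomials (S(f_1,h_3), S(f_2,h_3)) all reduce to 0 modulo the current basis, so we have a Gröbner basis.
Inter-reduce: drop elements whose leading term is divisible by another's, tail-reduce, and make monic.
Reduced Gröbner basis: {p^{2} + 7p - 3q^{2} - 8, pq - q^{2} - \tfrac{1}{2}q, q^{3} - 4q^{2} + \tfrac{17}{8}q}.

A lex Gröbner basis eliminates variables successively. Here q^{3} - 4q^{2} + \tfrac{17}{8}q depends only on q, with roots {0, 2 - sqrt(30)/4, sqrt(30)/4 + 2}; lifting each root through the earlier basis elements recovers the full solutions.
  q = 0: the earlier basis element becomes p^{2} + 7p - 8 = 0, giving p = -8, 1 — points (-8, 0), (1, 0).
  q = 2 - sqrt(30)/4: the earlier basis elements become p**2 + 7*p - 205/8 + 3*sqrt(30) = 0; -sqrt(30)*p/4 + 2*p - 55/8 + 9*sqrt(30)/8 = 0, giving p = 5/2 - sqrt(30)/4 — point (5/2 - sqrt(30)/4, 2 - sqrt(30)/4).
  q = sqrt(30)/4 + 2: the earlier basis elements become p**2 + 7*p - 205/8 - 3*sqrt(30) = 0; sqrt(30)*p/4 + 2*p - 55/8 - 9*sqrt(30)/8 = 0, giving p = sqrt(30)/4 + 5/2 — point (sqrt(30)/4 + 5/2, sqrt(30)/4 + 2).
Zero-dimensionality of the ideal guarantees finitely many solutions over ℂ.

{(-8, 0), (1, 0), (5/2 - sqrt(30)/4, 2 - sqrt(30)/4), (sqrt(30)/4 + 5/2, sqrt(30)/4 + 2)}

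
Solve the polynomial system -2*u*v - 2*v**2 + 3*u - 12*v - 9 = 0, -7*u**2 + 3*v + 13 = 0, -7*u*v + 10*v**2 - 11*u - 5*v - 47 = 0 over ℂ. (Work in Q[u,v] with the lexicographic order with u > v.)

Compute a lex Gröbner basis by Buchberger's algorithm.
f_1 = -2*u*v + 3*u - 2*v**2 - 12*v - 9, LT = u*v.
f_2 = -7*u**2 + 3*v + 13, LT = u**2.
f_3 = -7*u*v - 11*u + 10*v**2 - 5*v - 47, LT = u*v.

S(f_1,f_2): lcm = u**2*v. S = -3/2*u**2 + u*v**2 + 6*u*v + 9/2*u + 3/7*v**2 + 13/7*v.
  leading term u**2: subtract (3/14)·f_2 from -3/2*u**2 + u*v**2 + 6*u*v + 9/2*u + 3/7*v**2 + 13/7*v → u*v**2 + 6*u*v + 9/2*u + 3/7*v**2 + 17/14*v - 39/14
  leading term u*v**2: subtract (-1/2*v)·f_1 from u*v**2 + 6*u*v + 9/2*u + 3/7*v**2 + 17/14*v - 39/14 → 15/2*u*v + 9/2*u - v**3 - 39/7*v**2 - 23/7*v - 39/14
  leading term u*v: subtract (-15/4)·f_1 from 15/2*u*v + 9/2*u - v**3 - 39/7*v**2 - 23/7*v - 39/14 → 63/4*u - v**3 - 183/14*v**2 - 338/7*v - 1023/28
  leading term u: no divisor's leading term divides it; move 63/4*u to the remainder.
  leading term v**3: no divisor's leading term divides it; move -v**3 to the remainder.
  leading term v**2: no divisor's leading term divides it; move -183/14*v**2 to the remainder.
  leading term v: no divisor's leading term divides it; move -338/7*v to the remainder.
  leading term 1: no divisor's leading term divides it; move -1023/28 to the remainder.
  remainder 63/4*u - v**3 - 183/14*v**2 - 338/7*v - 1023/28 ≠ 0; add h_4 = 63/4*u - v**3 - 183/14*v**2 - 338/7*v - 1023/28 to the basis.

S(f_1,f_3): lcm = u*v. S = -43/14*u + 17/7*v**2 + 37/7*v - 31/14.
  leading term u: subtract (-86/441)·h_4 from -43/14*u + 17/7*v**2 + 37/7*v - 31/14 → -86/441*v**3 - 124/1029*v**2 - 12751/3087*v - 9610/1029
  leading term v**3: no divisor's leading term divides it; move -86/441*v**3 to the remainder.
  leading term v**2: no divisor's leading term divides it; move -124/1029*v**2 to the remainder.
  leading term v: no divisor's leading term divides it; move -12751/3087*v to the remainder.
  leading term 1: no divisor's leading term divides it; move -9610/1029 to the remainder.
  remainder -86/441*v**3 - 124/1029*v**2 - 12751/3087*v - 9610/1029 ≠ 0; add h_5 = -86/441*v**3 - 124/1029*v**2 - 12751/3087*v - 9610/1029 to the basis.

S(f_2,f_3): lcm = u**2*v. S = -11/7*u**2 + 10/7*u*v**2 - 5/7*u*v - 47/7*u - 3/7*v**2 - 13/7*v.
  leading term u**2: subtract (11/49)·f_2 from -11/7*u**2 + 10/7*u*v**2 - 5/7*u*v - 47/7*u - 3/7*v**2 - 13/7*v → 10/7*u*v**2 - 5/7*u*v - 47/7*u - 3/7*v**2 - 124/49*v - 143/49
  leading term u*v**2: subtract (-5/7*v)·f_1 from 10/7*u*v**2 - 5/7*u*v - 47/7*u - 3/7*v**2 - 124/49*v - 143/49 → 10/7*u*v - 47/7*u - 10/7*v**3 - 9*v**2 - 439/49*v - 143/49
  leading term u*v: subtract (-5/7)·f_1 from 10/7*u*v - 47/7*u - 10/7*v**3 - 9*v**2 - 439/49*v - 143/49 → -32/7*u - 10/7*v**3 - 73/7*v**2 - 859/49*v - 458/49
  leading term u: subtract (-128/441)·h_4 from -32/7*u - 10/7*v**3 - 73/7*v**2 - 859/49*v - 458/49 → -758/441*v**3 - 14635/1029*v**2 - 97381/3087*v - 20530/1029
  leading term v**3: subtract (379/43)·h_5 from -758/441*v**3 - 14635/1029*v**2 - 97381/3087*v - 20530/1029 → -27729/2107*v**2 + 10242/2107*v + 131400/2107
  leading term v**2: no divisor's leading term divides it; move -27729/2107*v**2 to the remainder.
  leading term v: no divisor's leading term divides it; move 10242/2107*v to the remainder.
  leading term 1: no divisor's leading term divides it; move 131400/2107 to the remainder.
  remainder -27729/2107*v**2 + 10242/2107*v + 131400/2107 ≠ 0; add h_6 = -27729/2107*v**2 + 10242/2107*v + 131400/2107 to the basis.

S(f_1,h_4): lcm = u*v. S = -3/2*u + 4/63*v**4 + 122/147*v**3 + 1793/441*v**2 + 1223/147*v + 9/2.
  leading term u: subtract (-2/21)·h_4 from -3/2*u + 4/63*v**4 + 122/147*v**3 + 1793/441*v**2 + 1223/147*v + 9/2 → 4/63*v**4 + 36/49*v**3 + 1244/441*v**2 + 547/147*v + 50/49
  leading term v**4: subtract (-14/43*v)·h_5 from 4/63*v**4 + 36/49*v**3 + 1244/441*v**2 + 547/147*v + 50/49 → 628/903*v**3 + 3110/2107*v**2 + 4301/6321*v + 50/49
  leading term v**3: subtract (-6594/1849)·h_5 from 628/903*v**3 + 3110/2107*v**2 + 4301/6321*v + 50/49 → 13542/12943*v**2 - 181851/12943*v - 417870/12943
  leading term v**2: subtract (-31598/397449)·h_6 from 13542/12943*v**2 - 181851/12943*v - 417870/12943 → -4223815/309127*v - 8447630/309127
  leading term v: no divisor's leading term divides it; move -4223815/309127*v to the remainder.
  leading term 1: no divisor's leading term divides it; move -8447630/309127 to the remainder.
  remainder -4223815/309127*v - 8447630/309127 ≠ 0; add h_7 = -4223815/309127*v - 8447630/309127 to the basis.

The other S-polynomials (S(f_2,h_4), S(f_3,h_4), S(f_1,h_5), S(f_2,h_5), S(f_3,h_5), S(h_4,h_5), S(f_1,h_6), S(f_2,h_6), S(f_3,h_6), S(h_4,h_6), S(h_5,h_6), S(f_1,h_7), S(f_2,h_7), S(f_3,h_7), S(h_4,h_7), S(h_5,h_7), S(h_6,h_7)) all reduce to 0 modulo the current basis, so we have a Gröbner basis.
Inter-reduce: drop elements whose leading term is divisible by another's, tail-reduce, and make monic.
Reduced Gröbner basis: {u + 1, v + 2}.

From the last basis element, v + 2 = 0, so v takes values in {-2}. Each choice, substituted upward through the basis, yields the corresponding point(s) of the solution set.
  v = -2: the earlier basis element becomes u + 1 = 0, giving u = -1 — point (-1, -2).
Each listed point satisfies every original equation (direct substitution).

{(-1, -2)}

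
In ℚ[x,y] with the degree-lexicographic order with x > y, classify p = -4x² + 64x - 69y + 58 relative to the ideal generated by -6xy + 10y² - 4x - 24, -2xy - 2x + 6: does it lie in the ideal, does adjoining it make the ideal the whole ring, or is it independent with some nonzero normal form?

Adjoining -4x² + 64x - 69y + 58 makes the ideal the whole ring: the system is inconsistent.

First compute the reduced Gröbner basis of I by Buchberger's algorithm.
f_1 = -6xy + 10y² - 4x - 24, LT = xy.
f_2 = -2xy - 2x + 6, LT = xy.

S(f_1,f_2): lcm = xy. S = -5/3y² - ⅓x + 7.
  leading term y²: no divisor's leading term divides it; move -5/3y² to the remainder.
  leading term x: no divisor's leading term divides it; move -⅓x to the remainder.
  leading term 1: no divisor's leading term divides it; move 7 to the remainder.
  remainder -5/3y² - ⅓x + 7 ≠ 0; add h_3 = -5/3y² - ⅓x + 7 to the basis.

S(f_1,h_3): lcm = xy². S = -5/3y³ - ⅕x² + ⅔xy + 21/5x + 4y.
  leading term y³: subtract (y)·h_3 from -5/3y³ - ⅕x² + ⅔xy + 21/5x + 4y → -⅕x² + xy + 21/5x - 3y
  leading term x²: no divisor's leading term divides it; move -⅕x² to the remainder.
  leading term xy: subtract (-⅙)·f_1 from xy + 21/5x - 3y → 5/3y² + 53/15x - 3y - 4
  leading term y²: subtract (-1)·h_3 from 5/3y² + 53/15x - 3y - 4 → 16/5x - 3y + 3
  leading term x: no divisor's leading term divides it; move 16/5x to the remainder.
  leading term y: no divisor's leading term divides it; move -3y to the remainder.
  leading term 1: no divisor's leading term divides it; move 3 to the remainder.
  remainder -⅕x² + 16/5x - 3y + 3 ≠ 0; add h_4 = -⅕x² + 16/5x - 3y + 3 to the basis.

The other S-polynomials (S(f_2,h_3), S(f_1,h_4), S(f_2,h_4), S(h_3,h_4)) all reduce to 0 modulo the current basis, so we have a Gröbner basis.
Inter-reduce: drop elements whose leading term is divisible by another's, tail-reduce, and make monic.
Reduced Gröbner basis: {x² - 16x + 15y - 15, xy + x - 3, y² + ⅕x - 21/5}.
Label its elements g_1 = x² - 16x + 15y - 15, g_2 = xy + x - 3, g_3 = y² + ⅕x - 21/5.

Reduce p = -4x² + 64x - 69y + 58 modulo G:
  leading term x²: subtract (-4)·g_1 from -4x² + 64x - 69y + 58 → -9y - 2
  leading term y: no divisor's leading term divides it; move -9y to the remainder.
  leading term 1: no divisor's leading term divides it; move -2 to the remainder.
  normal form = -9y - 2.
The normal form is nonzero, so p ∉ I. Since p minus its normal form lies in I, I + (p) = I + (r) where r = -9y - 2; decide whether this ideal is the whole ring.
Run Buchberger on G together with r (pairs among the g_i already reduce to 0 since G is a Gröbner basis):
g_1 = x² - 16x + 15y - 15, LT = x².
g_2 = xy + x - 3, LT = xy.
g_3 = y² + ⅕x - 21/5, LT = y².
r = -9y - 2, LT = y.

S(g_2,r): lcm = xy. S = 7/9x - 3.
  leading term x: no divisor's leading term divides it; move 7/9x to the remainder.
  leading term 1: no divisor's leading term divides it; move -3 to the remainder.
  remainder 7/9x - 3 ≠ 0; add m_5 = 7/9x - 3 to the basis.

S(g_3,r): lcm = y². S = ⅕x - 2/9y - 21/5.
  leading term x: subtract (9/35)·m_5 from ⅕x - 2/9y - 21/5 → -2/9y - 24/7
  leading term y: subtract (2/81)·r from -2/9y - 24/7 → -1916/567
  leading term 1: no divisor's leading term divides it; move -1916/567 to the remainder.
  remainder -1916/567 ≠ 0; add m_6 = -1916/567 to the basis.

The other S-polynomials (S(g_1,g_2), S(g_1,g_3), S(g_1,r), S(g_2,g_3), S(g_1,m_5), S(g_2,m_5), S(g_3,m_5), S(r,m_5), S(g_1,m_6), S(g_2,m_6), S(g_3,m_6), S(r,m_6), S(m_5,m_6)) all reduce to 0 modulo the current basis, so we have a Gröbner basis.
Inter-reduce: drop elements whose leading term is divisible by another's, tail-reduce, and make monic.
Reduced Gröbner basis: {1}.
The reduced Gröbner basis of I + (p) is {1}: the ideal is the whole ring, so the enlarged system has no common solution — adjoining p is inconsistent.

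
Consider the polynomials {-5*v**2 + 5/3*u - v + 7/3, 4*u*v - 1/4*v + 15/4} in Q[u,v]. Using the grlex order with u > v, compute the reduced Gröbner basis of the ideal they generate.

Buchberger's algorithm terminates because the ascending chain of leading-term ideals stabilizes.

f_1 = -5*v**2 + 5/3*u - v + 7/3, LT = v**2.
f_2 = 4*u*v - 1/4*v + 15/4, LT = u*v.

S(f_1,f_2): lcm = u*v**2. S = -1/3*u**2 + 1/5*u*v + 1/16*v**2 - 7/15*u - 15/16*v.
  leading term u**2: no divisor's leading term divides it; move -1/3*u**2 to the remainder.
  leading term u*v: subtract (1/20)·f_2 from 1/5*u*v + 1/16*v**2 - 7/15*u - 15/16*v → 1/16*v**2 - 7/15*u - 37/40*v - 3/16
  leading term v**2: subtract (-1/80)·f_1 from 1/16*v**2 - 7/15*u - 37/40*v - 3/16 → -107/240*u - 15/16*v - 19/120
  leading term u: no divisor's leading term divides it; move -107/240*u to the remainder.
  leading term v: no divisor's leading term divides it; move -15/16*v to the remainder.
  leading term 1: no divisor's leading term divides it; move -19/120 to the remainder.
  remainder -1/3*u**2 - 107/240*u - 15/16*v - 19/120 ≠ 0; add g_3 = -1/3*u**2 - 107/240*u - 15/16*v - 19/120 to the basis.

S(f_1,g_3): leading monomials are coprime, so the S-polynomial reduces to 0 (Buchberger's first criterion).
S(f_2,g_3): lcm = u**2*v. S = -7/5*u*v - 45/16*v**2 + 15/16*u - 19/40*v.
  leading term u*v: subtract (-7/20)·f_2 from -7/5*u*v - 45/16*v**2 + 15/16*u - 19/40*v → -45/16*v**2 + 15/16*u - 9/16*v + 21/16
  leading term v**2: subtract (9/16)·f_1 from -45/16*v**2 + 15/16*u - 9/16*v + 21/16 → 0
  remainder 0.

Every S-polynomial of the final basis reduces to 0, so we have a Gröbner basis.

G = {u**2 + 107/80*u + 45/16*v + 19/40, u*v - 1/16*v + 15/16, v**2 - 1/3*u + 1/5*v - 7/15}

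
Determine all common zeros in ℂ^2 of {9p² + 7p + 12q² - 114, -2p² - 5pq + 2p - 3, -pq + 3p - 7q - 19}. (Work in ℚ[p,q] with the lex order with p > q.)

{(3, -1)}

Compute a lex Gröbner basis by Buchberger's algorithm.
f_1 = 9p² + 7p + 12q² - 114, LT = p².
f_2 = -2p² - 5pq + 2p - 3, LT = p².
f_3 = -pq + 3p - 7q - 19, LT = pq.

S(f_1,f_2): lcm = p². S = -5/2pq + 16/9p + 4/3q² - 85/6.
  leading term pq: subtract (5/2)·f_3 from -5/2pq + 16/9p + 4/3q² - 85/6 → -103/18p + 4/3q² + 35/2q + 100/3
  leading term p: no divisor's leading term divides it; move -103/18p to the remainder.
  leading term q²: no divisor's leading term divides it; move 4/3q² to the remainder.
  leading term q: no divisor's leading term divides it; move 35/2q to the remainder.
  leading term 1: no divisor's leading term divides it; move 100/3 to the remainder.
  remainder -103/18p + 4/3q² + 35/2q + 100/3 ≠ 0; add h_4 = -103/18p + 4/3q² + 35/2q + 100/3 to the basis.

S(f_1,f_3): lcm = p²q. S = 3p² - 56/9pq - 19p + 4/3q³ - 38/3q.
  leading term p²: subtract (⅓)·f_1 from 3p² - 56/9pq - 19p + 4/3q³ - 38/3q → -56/9pq - 64/3p + 4/3q³ - 4q² - 38/3q + 38
  leading term pq: subtract (56/9)·f_3 from -56/9pq - 64/3p + 4/3q³ - 4q² - 38/3q + 38 → -40p + 4/3q³ - 4q² + 278/9q + 1406/9
  leading term p: subtract (720/103)·h_4 from -40p + 4/3q³ - 4q² + 278/9q + 1406/9 → 4/3q³ - 1372/103q² - 84766/927q - 71182/927
  leading term q³: no divisor's leading term divides it; move 4/3q³ to the remainder.
  leading term q²: no divisor's leading term divides it; move -1372/103q² to the remainder.
  leading term q: no divisor's leading term divides it; move -84766/927q to the remainder.
  leading term 1: no divisor's leading term divides it; move -71182/927 to the remainder.
  remainder 4/3q³ - 1372/103q² - 84766/927q - 71182/927 ≠ 0; add h_5 = 4/3q³ - 1372/103q² - 84766/927q - 71182/927 to the basis.

S(f_2,f_3): lcm = p²q. S = 3p² + 5/2pq² - 8pq - 19p + 3/2q.
  leading term p²: subtract (⅓)·f_1 from 3p² + 5/2pq² - 8pq - 19p + 3/2q → 5/2pq² - 8pq - 64/3p - 4q² + 3/2q + 38
  leading term pq²: subtract (-5/2q)·f_3 from 5/2pq² - 8pq - 64/3p - 4q² + 3/2q + 38 → -½pq - 64/3p - 43/2q² - 46q + 38
  leading term pq: subtract (½)·f_3 from -½pq - 64/3p - 43/2q² - 46q + 38 → -137/6p - 43/2q² - 85/2q + 95/2
  leading term p: subtract (411/103)·h_4 from -137/6p - 43/2q² - 85/2q + 95/2 → -5525/206q² - 11570/103q - 17615/206
  leading term q²: no divisor's leading term divides it; move -5525/206q² to the remainder.
  leading term q: no divisor's leading term divides it; move -11570/103q to the remainder.
  leading term 1: no divisor's leading term divides it; move -17615/206 to the remainder.
  remainder -5525/206q² - 11570/103q - 17615/206 ≠ 0; add h_6 = -5525/206q² - 11570/103q - 17615/206 to the basis.

S(f_1,h_4): lcm = p². S = 24/103pq² + 315/103pq + 6121/927p + 4/3q² - 38/3.
  leading term pq²: subtract (-24/103q)·f_3 from 24/103pq² + 315/103pq + 6121/927p + 4/3q² - 38/3 → 387/103pq + 6121/927p - 92/309q² - 456/103q - 38/3
  leading term pq: subtract (-387/103)·f_3 from 387/103pq + 6121/927p - 92/309q² - 456/103q - 38/3 → 16570/927p - 92/309q² - 3165/103q - 25973/309
  leading term p: subtract (-33140/10609)·h_4 from 16570/927p - 92/309q² - 3165/103q - 25973/309 → 41028/10609q² + 253955/10609q + 212927/10609
  leading term q²: subtract (-6312/43775)·h_6 from 41028/10609q² + 253955/10609q + 212927/10609 → 67769/8755q + 67769/8755
  leading term q: no divisor's leading term divides it; move 67769/8755q to the remainder.
  leading term 1: no divisor's leading term divides it; move 67769/8755 to the remainder.
  remainder 67769/8755q + 67769/8755 ≠ 0; add h_7 = 67769/8755q + 67769/8755 to the basis.

The other S-polynomials (S(f_2,h_4), S(f_3,h_4), S(f_1,h_5), S(f_2,h_5), S(f_3,h_5), S(h_4,h_5), S(f_1,h_6), S(f_2,h_6), S(f_3,h_6), S(h_4,h_6), S(h_5,h_6), S(f_1,h_7), S(f_2,h_7), S(f_3,h_7), S(h_4,h_7), S(h_5,h_7), S(h_6,h_7)) all reduce to 0 modulo the current basis, so we have a Gröbner basis.
Inter-reduce: drop elements whose leading term is divisible by another's, tail-reduce, and make monic.
Reduced Gröbner basis: {p - 3, q + 1}.

Since the basis is lex-ordered, q + 1 is univariate in q. Its roots are {-1}. Back-substituting each root into the other basis elements fixes the other coordinates.
  q = -1: the earlier basis element becomes p - 3 = 0, giving p = 3 — point (3, -1).
Each listed point satisfies every original equation (direct substitution).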